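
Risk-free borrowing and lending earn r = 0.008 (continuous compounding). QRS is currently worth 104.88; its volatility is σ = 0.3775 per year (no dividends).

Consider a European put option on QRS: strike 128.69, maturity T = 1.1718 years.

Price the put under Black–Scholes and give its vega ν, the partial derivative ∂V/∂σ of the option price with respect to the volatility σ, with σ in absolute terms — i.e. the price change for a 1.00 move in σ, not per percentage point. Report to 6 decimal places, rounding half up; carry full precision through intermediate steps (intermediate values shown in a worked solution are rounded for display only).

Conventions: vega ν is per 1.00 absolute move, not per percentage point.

price = 32.183724
ν = 43.631374

σ√T = 0.3775·√1.1718 = 0.408643
d₁ = (ln(S/K) + (r+σ²/2)T) / (σ√T) = (ln(104.88/128.69) + (0.008+0.3775²/2)·1.1718) / 0.408643 = (-0.204590 + 0.092869) / 0.408643 = -0.273395
d₂ = d₁ − σ√T = -0.273395 − 0.408643 = -0.682037
e^{−rT} = 0.990669
N(−d₁) = 0.607725,  N(−d₂) = 0.752392
Put price V = K·e^{−rT}·N(−d₂) − S·N(−d₁) = 95.921933 − 63.738209 = 32.183724
φ(d₁) = (1/√(2π))·e^{−d₁²/2} = 0.384308
ν = S·φ(d₁)·√T = 43.631374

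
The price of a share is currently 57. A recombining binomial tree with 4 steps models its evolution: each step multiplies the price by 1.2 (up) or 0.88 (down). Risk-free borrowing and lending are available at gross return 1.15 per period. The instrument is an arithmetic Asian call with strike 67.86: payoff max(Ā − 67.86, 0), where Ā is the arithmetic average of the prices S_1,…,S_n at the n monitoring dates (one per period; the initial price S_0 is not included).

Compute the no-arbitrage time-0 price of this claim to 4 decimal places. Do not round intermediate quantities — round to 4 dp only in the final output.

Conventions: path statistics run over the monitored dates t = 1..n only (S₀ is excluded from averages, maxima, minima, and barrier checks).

price = 8.5580

Set p* = 0.8438 (from d < R < u); the path-dependent value is the discounted p*-expectation over all price paths.
Enumerate all 2^4 = 16 price paths (U = up ×1.2, D = down ×0.88); each path with k up-moves has probability p*^k·(1−p*)^(4−k).
DDDD: Ā=41.8318, payoff=0.0000, prob=0.000596
UDDD: Ā=57.0434, payoff=0.0000, prob=0.003219
DUDD: Ā=52.4834, payoff=0.0000, prob=0.003219
UUDD: Ā=71.5683, payoff=3.7083, prob=0.017381
DDUD: Ā=48.4706, payoff=0.0000, prob=0.003219
UDUD: Ā=66.0963, payoff=0.0000, prob=0.017381
DUUD: Ā=61.5363, payoff=0.0000, prob=0.017381
UUUD: Ā=83.9131, payoff=16.0531, prob=0.093856
DDDU: Ā=44.9393, payoff=0.0000, prob=0.003219
UDDU: Ā=61.2809, payoff=0.0000, prob=0.017381
DUDU: Ā=56.7209, payoff=0.0000, prob=0.017381
UUDU: Ā=77.3467, payoff=9.4867, prob=0.093856
DDUU: Ā=52.7081, payoff=0.0000, prob=0.017381
UDUU: Ā=71.8747, payoff=4.0147, prob=0.093856
DUUU: Ā=67.3147, payoff=0.0000, prob=0.093856
UUUU: Ā=91.7928, payoff=23.9328, prob=0.506822
Price = Σ prob·payoff / R^4 = 14.967982 / 1.749006 = 8.5580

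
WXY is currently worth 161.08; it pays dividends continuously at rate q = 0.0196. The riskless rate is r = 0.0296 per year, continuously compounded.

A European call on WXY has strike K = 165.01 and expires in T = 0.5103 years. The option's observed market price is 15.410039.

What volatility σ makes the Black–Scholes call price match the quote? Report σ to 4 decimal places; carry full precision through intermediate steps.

At σ = 0.3693 the Black–Scholes value reproduces the quote:
σ√T = 0.3693·√0.5103 = 0.263811
d₁ = (ln(S/K) + (r−q+σ²/2)T) / (σ√T) = (ln(161.08/165.01) + (0.0296−0.0196+0.3693²/2)·0.5103) / 0.263811 = (-0.024105 + 0.039901) / 0.263811 = 0.059877
d₂ = d₁ − σ√T = 0.059877 − 0.263811 = -0.203934
e^{−rT} = 0.985009
e^{−qT} = 0.990048
N(d₁) = 0.523873,  N(d₂) = 0.419203
V = S·e^{−qT}·N(d₁) − K·e^{−rT}·N(d₂) = 83.545657 − 68.135618 = 15.410039 (matching the quote); vega is positive throughout, so no other σ reproduces this price

sigma = 0.3693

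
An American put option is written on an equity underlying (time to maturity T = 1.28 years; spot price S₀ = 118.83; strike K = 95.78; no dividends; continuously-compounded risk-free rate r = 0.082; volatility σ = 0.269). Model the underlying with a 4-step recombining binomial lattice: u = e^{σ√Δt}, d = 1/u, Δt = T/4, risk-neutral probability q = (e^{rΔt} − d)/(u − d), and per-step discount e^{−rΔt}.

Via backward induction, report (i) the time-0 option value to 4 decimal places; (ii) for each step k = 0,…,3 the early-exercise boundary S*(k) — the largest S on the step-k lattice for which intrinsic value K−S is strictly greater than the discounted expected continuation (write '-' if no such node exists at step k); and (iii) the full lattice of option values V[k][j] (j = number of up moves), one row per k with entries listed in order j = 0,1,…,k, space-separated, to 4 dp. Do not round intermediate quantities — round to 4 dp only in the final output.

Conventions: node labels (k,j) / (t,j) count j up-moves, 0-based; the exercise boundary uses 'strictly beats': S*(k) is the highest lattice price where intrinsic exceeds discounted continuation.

price = 2.8433
boundary = - - - 75.2778
tree:
2.8433
5.6339 0.6891
10.9158 1.5687 0.0000
20.5022 3.5711 0.0000 0.0000
31.1282 8.1297 0.0000 0.0000 0.0000

params: Δt=0.32000 u=1.16436 d=0.85884 q=0.54906 e^(-rΔt)=0.97410
t_4 payoffs: 31.1282 8.1297 0.0000 0.0000 0.0000
t_3: node(3,0) S=75.2778 payoff=20.5022 vs cont=18.0216 → 20.5022 [stop]  node(3,1) S=102.0563 payoff=0.0000 vs cont=3.5711 → 3.5711 [wait]  node(3,2) S=138.3606 payoff=0.0000 vs cont=0.0000 → 0.0000 [wait]  node(3,3) S=187.5794 payoff=0.0000 vs cont=0.0000 → 0.0000 [wait]  ⇒ S*(3)=75.2778
t_2: node(2,0) S=87.6503 payoff=8.1297 vs cont=10.9158 → 10.9158 [wait]  node(2,1) S=118.8300 payoff=0.0000 vs cont=1.5687 → 1.5687 [wait]  node(2,2) S=161.1012 payoff=0.0000 vs cont=0.0000 → 0.0000 [wait]  ⇒ S*(2)=-
t_1: node(1,0) S=102.0563 payoff=0.0000 vs cont=5.6339 → 5.6339 [wait]  node(1,1) S=138.3606 payoff=0.0000 vs cont=0.6891 → 0.6891 [wait]  ⇒ S*(1)=-
t_0: node(0,0) S=118.8300 payoff=0.0000 vs cont=2.8433 → 2.8433 [wait]  ⇒ S*(0)=-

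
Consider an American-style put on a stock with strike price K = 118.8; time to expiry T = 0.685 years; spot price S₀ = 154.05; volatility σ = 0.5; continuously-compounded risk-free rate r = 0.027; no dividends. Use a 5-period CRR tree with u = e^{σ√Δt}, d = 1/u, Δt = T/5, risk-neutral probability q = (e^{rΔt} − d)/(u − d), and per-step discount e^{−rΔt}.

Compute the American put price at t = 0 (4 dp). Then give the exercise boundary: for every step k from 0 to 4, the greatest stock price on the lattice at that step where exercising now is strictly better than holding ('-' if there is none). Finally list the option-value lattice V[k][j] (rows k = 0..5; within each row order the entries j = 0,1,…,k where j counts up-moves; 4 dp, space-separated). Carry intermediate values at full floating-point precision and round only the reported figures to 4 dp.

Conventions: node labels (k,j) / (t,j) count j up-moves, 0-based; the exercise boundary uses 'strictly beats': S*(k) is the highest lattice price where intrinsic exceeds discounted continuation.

Δt=0.13700  u=1.20330  d=0.83105  q=0.46382  discount=0.99631
step 5 (expiry): payoffs max(K−S,0) = 57.7350 30.3821 0.0000 0.0000 0.0000 0.0000
step 4: (k=4,j=0): S=73.4795, K−S=45.3205, hold=44.8818 ⇒ V=45.3205 exercise | (k=4,j=1): S=106.3932, K−S=12.4068, hold=16.2301 ⇒ V=16.2301 continue | (k=4,j=2): S=154.0500, K−S=0.0000, hold=0.0000 ⇒ V=0.0000 continue | (k=4,j=3): S=223.0537, K−S=0.0000, hold=0.0000 ⇒ V=0.0000 continue | (k=4,j=4): S=322.9661, K−S=0.0000, hold=0.0000 ⇒ V=0.0000 continue  boundary S*=73.4795
step 3: (k=3,j=0): S=88.4179, K−S=30.3821, hold=31.7103 ⇒ V=31.7103 continue | (k=3,j=1): S=128.0230, K−S=0.0000, hold=8.6701 ⇒ V=8.6701 continue | (k=3,j=2): S=185.3683, K−S=0.0000, hold=0.0000 ⇒ V=0.0000 continue | (k=3,j=3): S=268.4004, K−S=0.0000, hold=0.0000 ⇒ V=0.0000 continue  boundary S*=-
step 2: (k=2,j=0): S=106.3932, K−S=12.4068, hold=20.9462 ⇒ V=20.9462 continue | (k=2,j=1): S=154.0500, K−S=0.0000, hold=4.6316 ⇒ V=4.6316 continue | (k=2,j=2): S=223.0537, K−S=0.0000, hold=0.0000 ⇒ V=0.0000 continue  boundary S*=-
step 1: (k=1,j=0): S=128.0230, K−S=0.0000, hold=13.3297 ⇒ V=13.3297 continue | (k=1,j=1): S=185.3683, K−S=0.0000, hold=2.4742 ⇒ V=2.4742 continue  boundary S*=-
step 0: (k=0,j=0): S=154.0500, K−S=0.0000, hold=8.2641 ⇒ V=8.2641 continue  boundary S*=-

price = 8.2641
boundary = - - - - 73.4795
tree:
8.2641
13.3297 2.4742
20.9462 4.6316 0.0000
31.7103 8.6701 0.0000 0.0000
45.3205 16.2301 0.0000 0.0000 0.0000
57.7350 30.3821 0.0000 0.0000 0.0000 0.0000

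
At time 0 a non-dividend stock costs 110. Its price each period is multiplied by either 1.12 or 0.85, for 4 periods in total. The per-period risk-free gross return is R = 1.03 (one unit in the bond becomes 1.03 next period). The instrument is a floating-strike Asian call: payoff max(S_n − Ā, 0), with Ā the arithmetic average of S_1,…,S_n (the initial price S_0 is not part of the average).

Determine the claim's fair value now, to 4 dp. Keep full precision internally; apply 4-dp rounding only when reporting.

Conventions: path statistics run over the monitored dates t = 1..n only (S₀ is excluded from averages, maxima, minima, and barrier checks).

price = 8.2181

Under the martingale measure an up-move has probability p* = 0.6667; value the claim as the probability-weighted average of per-path payoffs, discounted 4 periods at R = 1.03.
Enumerate all 2^4 = 16 price paths (U = up ×1.12, D = down ×0.85); each path with k up-moves has probability p*^k·(1−p*)^(4−k).
DDDD: Ā=74.4874, payoff=0.0000, prob=0.012346
UDDD: Ā=98.1480, payoff=0.0000, prob=0.024691
DUDD: Ā=90.7231, payoff=0.0000, prob=0.024691
UUDD: Ā=119.5410, payoff=0.0000, prob=0.049383
DDUD: Ā=84.4118, payoff=0.0000, prob=0.024691
UDUD: Ā=111.2250, payoff=0.0000, prob=0.049383
DUUD: Ā=103.8000, payoff=0.0000, prob=0.049383
UUUD: Ā=136.7717, payoff=0.0000, prob=0.098765
DDDU: Ā=79.0472, payoff=0.0000, prob=0.024691
UDDU: Ā=104.1564, payoff=0.0000, prob=0.049383
DUDU: Ā=96.7314, payoff=2.9621, prob=0.049383
UUDU: Ā=127.4578, payoff=3.9030, prob=0.098765
DDUU: Ā=90.4201, payoff=9.2733, prob=0.049383
UDUU: Ā=119.1418, payoff=12.2190, prob=0.098765
DUUU: Ā=111.7168, payoff=19.6440, prob=0.098765
UUUU: Ā=147.2033, payoff=25.8838, prob=0.197531
Price = Σ prob·payoff / R^4 = 9.249510 / 1.125509 = 8.2181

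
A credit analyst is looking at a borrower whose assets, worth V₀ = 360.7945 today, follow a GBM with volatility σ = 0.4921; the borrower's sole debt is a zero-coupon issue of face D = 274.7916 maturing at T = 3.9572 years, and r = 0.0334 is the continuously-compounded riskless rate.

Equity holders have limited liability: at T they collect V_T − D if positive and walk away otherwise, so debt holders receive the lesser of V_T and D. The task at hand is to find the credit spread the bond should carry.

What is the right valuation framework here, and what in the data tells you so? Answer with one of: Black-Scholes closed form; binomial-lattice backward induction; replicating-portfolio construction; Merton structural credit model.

framework: Merton structural credit model

Key observation: a levered firm with one bullet debt due at 3.9572 years is the canonical structural-credit setup: equity is a call on the firm's assets struck at the face value.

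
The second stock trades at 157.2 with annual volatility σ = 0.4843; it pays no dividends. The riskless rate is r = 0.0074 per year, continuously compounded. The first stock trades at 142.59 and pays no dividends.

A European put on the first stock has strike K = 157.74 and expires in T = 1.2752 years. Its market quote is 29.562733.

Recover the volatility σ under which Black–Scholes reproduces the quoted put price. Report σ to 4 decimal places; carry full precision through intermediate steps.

sigma = 0.3298

At σ = 0.3298 the Black–Scholes value reproduces the quote:
σ√T = 0.3298·√1.2752 = 0.372426
d₁ = (ln(S/K) + (r+σ²/2)T) / (σ√T) = (ln(142.59/157.74) + (0.0074+0.3298²/2)·1.2752) / 0.372426 = (-0.100975 + 0.078787) / 0.372426 = -0.059576
d₂ = d₁ − σ√T = -0.059576 − 0.372426 = -0.432002
e^{−rT} = 0.990608
N(−d₁) = 0.523753,  N(−d₂) = 0.667130
V = K·e^{−rT}·N(−d₂) − S·N(−d₁) = 104.244737 − 74.682004 = 29.562733 (matching the quote); vega is positive throughout, so no other σ reproduces this price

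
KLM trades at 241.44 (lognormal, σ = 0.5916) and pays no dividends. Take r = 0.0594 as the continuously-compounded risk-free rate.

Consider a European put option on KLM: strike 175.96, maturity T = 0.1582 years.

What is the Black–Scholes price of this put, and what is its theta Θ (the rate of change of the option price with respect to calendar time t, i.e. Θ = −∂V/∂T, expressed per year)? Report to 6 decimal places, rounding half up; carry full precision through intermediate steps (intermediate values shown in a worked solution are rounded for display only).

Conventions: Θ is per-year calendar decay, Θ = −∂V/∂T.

σ√T = 0.5916·√0.1582 = 0.235305
d₁ = (ln(S/K) + (r+σ²/2)T) / (σ√T) = (ln(241.44/175.96) + (0.0594+0.5916²/2)·0.1582) / 0.235305 = (0.316364 + 0.037081) / 0.235305 = 1.502074
d₂ = d₁ − σ√T = 1.502074 − 0.235305 = 1.266768
e^{−rT} = 0.990647
N(−d₁) = 0.066539,  N(−d₂) = 0.102619
Put price V = K·e^{−rT}·N(−d₂) − S·N(−d₁) = 17.887960 − 16.065188 = 1.822772
φ(d₁) = (1/√(2π))·e^{−d₁²/2} = 0.129115
Θ = −S·φ(d₁)·σ/(2√T) + r·K·e^{−rT}·N(−d₂) = −23.183615 + 1.062545 = -22.121070

price = 1.822772
Θ = -22.121070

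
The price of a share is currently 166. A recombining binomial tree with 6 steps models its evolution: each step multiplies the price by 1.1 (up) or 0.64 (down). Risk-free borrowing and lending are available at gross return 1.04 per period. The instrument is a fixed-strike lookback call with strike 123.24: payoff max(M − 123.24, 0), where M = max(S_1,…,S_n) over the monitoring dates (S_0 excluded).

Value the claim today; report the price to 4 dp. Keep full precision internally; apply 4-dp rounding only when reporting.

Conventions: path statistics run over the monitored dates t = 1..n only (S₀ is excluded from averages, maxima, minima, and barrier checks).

With p* = (R−d)/(u−d) = 0.8696, sum probability × payoff across the paths and divide by R^6.
Enumerate all 2^6 = 64 price paths (U = up ×1.1, D = down ×0.64); each path with k up-moves has probability p*^k·(1−p*)^(6−k).
DDDDDD: M=106.2400, payoff=0.0000, prob=0.000005
UDDDDD: M=182.6000, payoff=59.3600, prob=0.000033
DUDDDD: M=116.8640, payoff=0.0000, prob=0.000033
UUDDDD: M=200.8600, payoff=77.6200, prob=0.000219
DDUDDD: M=106.2400, payoff=0.0000, prob=0.000033
UDUDDD: M=182.6000, payoff=59.3600, prob=0.000219
DUUDDD: M=128.5504, payoff=5.3104, prob=0.000219
UUUDDD: M=220.9460, payoff=97.7060, prob=0.001459
DDDUDD: M=106.2400, payoff=0.0000, prob=0.000033
UDDUDD: M=182.6000, payoff=59.3600, prob=0.000219
DUDUDD: M=116.8640, payoff=0.0000, prob=0.000219
UUDUDD: M=200.8600, payoff=77.6200, prob=0.001459
DDUUDD: M=106.2400, payoff=0.0000, prob=0.000219
UDUUDD: M=182.6000, payoff=59.3600, prob=0.001459
DUUUDD: M=141.4054, payoff=18.1654, prob=0.001459
UUUUDD: M=243.0406, payoff=119.8006, prob=0.009727
DDDDUD: M=106.2400, payoff=0.0000, prob=0.000033
UDDDUD: M=182.6000, payoff=59.3600, prob=0.000219
DUDDUD: M=116.8640, payoff=0.0000, prob=0.000219
UUDDUD: M=200.8600, payoff=77.6200, prob=0.001459
DDUDUD: M=106.2400, payoff=0.0000, prob=0.000219
UDUDUD: M=182.6000, payoff=59.3600, prob=0.001459
DUUDUD: M=128.5504, payoff=5.3104, prob=0.001459
UUUDUD: M=220.9460, payoff=97.7060, prob=0.009727
DDDUUD: M=106.2400, payoff=0.0000, prob=0.000219
UDDUUD: M=182.6000, payoff=59.3600, prob=0.001459
DUDUUD: M=116.8640, payoff=0.0000, prob=0.001459
UUDUUD: M=200.8600, payoff=77.6200, prob=0.009727
DDUUUD: M=106.2400, payoff=0.0000, prob=0.001459
UDUUUD: M=182.6000, payoff=59.3600, prob=0.009727
DUUUUD: M=155.5460, payoff=32.3060, prob=0.009727
UUUUUD: M=267.3447, payoff=144.1047, prob=0.064849
DDDDDU: M=106.2400, payoff=0.0000, prob=0.000033
UDDDDU: M=182.6000, payoff=59.3600, prob=0.000219
DUDDDU: M=116.8640, payoff=0.0000, prob=0.000219
UUDDDU: M=200.8600, payoff=77.6200, prob=0.001459
DDUDDU: M=106.2400, payoff=0.0000, prob=0.000219
UDUDDU: M=182.6000, payoff=59.3600, prob=0.001459
DUUDDU: M=128.5504, payoff=5.3104, prob=0.001459
UUUDDU: M=220.9460, payoff=97.7060, prob=0.009727
DDDUDU: M=106.2400, payoff=0.0000, prob=0.000219
UDDUDU: M=182.6000, payoff=59.3600, prob=0.001459
DUDUDU: M=116.8640, payoff=0.0000, prob=0.001459
UUDUDU: M=200.8600, payoff=77.6200, prob=0.009727
DDUUDU: M=106.2400, payoff=0.0000, prob=0.001459
UDUUDU: M=182.6000, payoff=59.3600, prob=0.009727
DUUUDU: M=141.4054, payoff=18.1654, prob=0.009727
UUUUDU: M=243.0406, payoff=119.8006, prob=0.064849
DDDDUU: M=106.2400, payoff=0.0000, prob=0.000219
UDDDUU: M=182.6000, payoff=59.3600, prob=0.001459
DUDDUU: M=116.8640, payoff=0.0000, prob=0.001459
UUDDUU: M=200.8600, payoff=77.6200, prob=0.009727
DDUDUU: M=106.2400, payoff=0.0000, prob=0.001459
UDUDUU: M=182.6000, payoff=59.3600, prob=0.009727
DUUDUU: M=128.5504, payoff=5.3104, prob=0.009727
UUUDUU: M=220.9460, payoff=97.7060, prob=0.064849
DDDUUU: M=106.2400, payoff=0.0000, prob=0.001459
UDDUUU: M=182.6000, payoff=59.3600, prob=0.009727
DUDUUU: M=116.8640, payoff=0.0000, prob=0.009727
UUDUUU: M=200.8600, payoff=77.6200, prob=0.064849
DDUUUU: M=106.2400, payoff=0.0000, prob=0.009727
UDUUUU: M=182.6000, payoff=59.3600, prob=0.064849
DUUUUU: M=171.1006, payoff=47.8606, prob=0.064849
UUUUUU: M=294.0791, payoff=170.8391, prob=0.432328
Price = Σ prob·payoff / R^6 = 118.595058 / 1.265319 = 93.7274

price = 93.7274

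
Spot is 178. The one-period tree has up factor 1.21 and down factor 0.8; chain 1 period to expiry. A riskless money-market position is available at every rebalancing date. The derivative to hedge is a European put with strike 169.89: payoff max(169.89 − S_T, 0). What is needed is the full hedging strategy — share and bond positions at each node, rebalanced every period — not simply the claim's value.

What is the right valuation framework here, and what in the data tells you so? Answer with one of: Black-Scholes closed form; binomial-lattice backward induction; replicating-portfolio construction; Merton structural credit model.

Key observation: a price alone would not answer the question — the per-node share/bond construction on the spot-178, 1.21/0.8 tree is required, and only the replicating-portfolio method yields it.

framework: replicating-portfolio construction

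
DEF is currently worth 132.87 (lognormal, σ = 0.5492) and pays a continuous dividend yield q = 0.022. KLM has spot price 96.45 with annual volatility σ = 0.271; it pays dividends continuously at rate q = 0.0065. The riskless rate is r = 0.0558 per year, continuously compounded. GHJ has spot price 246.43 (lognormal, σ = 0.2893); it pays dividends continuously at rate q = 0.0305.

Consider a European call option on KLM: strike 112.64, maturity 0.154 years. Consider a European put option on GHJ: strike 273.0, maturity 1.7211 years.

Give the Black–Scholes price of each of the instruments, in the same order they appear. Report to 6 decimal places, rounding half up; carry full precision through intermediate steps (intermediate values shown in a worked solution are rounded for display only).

price(KLM call K=112.64) = 0.415176
price(GHJ put K=273.0) = 43.776238

[KLM call K=112.64]
σ√T = 0.271·√0.154 = 0.106348
d₁ = (ln(S/K) + (r−q+σ²/2)T) / (σ√T) = (ln(96.45/112.64) + (0.0558−0.0065+0.271²/2)·0.154) / 0.106348 = (-0.155172 + 0.013247) / 0.106348 = -1.334533
d₂ = d₁ − σ√T = -1.334533 − 0.106348 = -1.440881
e^{−rT} = 0.991444
e^{−qT} = 0.999000
N(d₁) = 0.091015,  N(d₂) = 0.074809
price = S·e^{−qT}·N(d₁) − K·e^{−rT}·N(d₂) = 8.769581 − 8.354405 = 0.415176
[GHJ put K=273.0]
σ√T = 0.2893·√1.7211 = 0.379535
d₁ = (ln(S/K) + (r−q+σ²/2)T) / (σ√T) = (ln(246.43/273.0) + (0.0558−0.0305+0.2893²/2)·1.7211) / 0.379535 = (-0.102394 + 0.115567) / 0.379535 = 0.034709
d₂ = d₁ − σ√T = 0.034709 − 0.379535 = -0.344826
e^{−rT} = 0.908430
e^{−qT} = 0.948860
N(−d₁) = 0.486156,  N(−d₂) = 0.634887
price = K·e^{−rT}·N(−d₂) − S·e^{−qT}·N(−d₁) = 157.452933 − 113.676695 = 43.776238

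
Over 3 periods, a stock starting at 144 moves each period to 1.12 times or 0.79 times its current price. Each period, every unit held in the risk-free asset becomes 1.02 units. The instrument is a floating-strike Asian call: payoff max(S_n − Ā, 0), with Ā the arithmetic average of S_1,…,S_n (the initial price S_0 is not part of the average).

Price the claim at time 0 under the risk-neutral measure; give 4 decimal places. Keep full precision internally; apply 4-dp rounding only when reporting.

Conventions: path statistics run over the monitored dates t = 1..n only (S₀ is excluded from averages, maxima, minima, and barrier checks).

Risk-neutral up-probability p* = (R−d)/(u−d) = (1.02−0.79)/(1.12−0.79) = 0.6970; the claim prices as the p*-weighted sum of path payoffs discounted by R^3.
Enumerate all 2^3 = 8 price paths (U = up ×1.12, D = down ×0.79); each path with k up-moves has probability p*^k·(1−p*)^(3−k).
DDD: Ā=91.5427, payoff=0.0000, prob=0.027826
UDD: Ā=129.7820, payoff=0.0000, prob=0.064001
DUD: Ā=113.9420, payoff=0.0000, prob=0.064001
UUD: Ā=161.5380, payoff=0.0000, prob=0.147202
DDU: Ā=101.4284, payoff=0.0000, prob=0.064001
UDU: Ā=143.7972, payoff=0.0000, prob=0.147202
DUU: Ā=127.9572, payoff=14.7433, prob=0.147202
UUU: Ā=181.4077, payoff=20.9019, prob=0.338565
Price = Σ prob·payoff / R^3 = 9.246885 / 1.061208 = 8.7135

price = 8.7135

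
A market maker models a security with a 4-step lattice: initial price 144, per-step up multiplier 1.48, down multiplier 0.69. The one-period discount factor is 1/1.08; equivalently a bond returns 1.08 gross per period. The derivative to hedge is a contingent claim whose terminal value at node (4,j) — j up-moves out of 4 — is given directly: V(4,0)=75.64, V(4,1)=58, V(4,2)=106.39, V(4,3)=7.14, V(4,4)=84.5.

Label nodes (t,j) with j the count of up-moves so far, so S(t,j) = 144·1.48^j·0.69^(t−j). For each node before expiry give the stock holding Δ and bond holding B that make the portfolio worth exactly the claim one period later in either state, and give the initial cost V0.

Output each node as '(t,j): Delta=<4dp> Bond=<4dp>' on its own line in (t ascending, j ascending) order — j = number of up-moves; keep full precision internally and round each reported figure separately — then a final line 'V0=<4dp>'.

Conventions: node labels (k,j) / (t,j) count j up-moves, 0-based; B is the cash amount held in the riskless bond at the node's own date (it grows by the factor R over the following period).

(0,0): Delta=-0.0792 Bond=60.2714
(1,0): Delta=-0.0494 Bond=62.1277
(1,1): Delta=-0.0935 Bond=68.1347
(2,0): Delta=0.2557 Bond=46.1830
(2,1): Delta=-0.1952 Bond=88.5490
(2,2): Delta=-0.0448 Bond=58.2382
(3,0): Delta=-0.4720 Bond=84.3029
(3,1): Delta=0.6037 Bond=14.5697
(3,2): Delta=-0.5773 Bond=178.7747
(3,3): Delta=0.2098 Bond=-55.9515
V0=48.8653

Since d<R<u, set p* = (R−d)/(u−d) = 0.4937; price each node as the discounted p*-expectation of its children.
Expiry values: V(4,0)=75.6400, V(4,1)=58.0000, V(4,2)=106.3900, V(4,3)=7.1400, V(4,4)=84.5000
  t=3,j=0: stock 47.3053 → up 70.0118 (V=58.0000), down 32.6407 (V=75.6400). Price 61.9737; hedge Δ=-0.4720, bond B=84.3029.
  t=3,j=1: stock 101.4664 → up 150.1703 (V=106.3900), down 70.0118 (V=58.0000). Price 75.8229; hedge Δ=0.6037, bond B=14.5697.
  t=3,j=2: stock 217.6381 → up 322.1045 (V=7.1400), down 150.1703 (V=106.3900). Price 53.1418; hedge Δ=-0.5773, bond B=178.7747.
  t=3,j=3: stock 466.8180 → up 690.8907 (V=84.5000), down 322.1045 (V=7.1400). Price 41.9726; hedge Δ=0.2098, bond B=-55.9515.
  t=2,j=0: stock 68.5584 → up 101.4664 (V=75.8229), down 47.3053 (V=61.9737). Price 63.7136; hedge Δ=0.2557, bond B=46.1830.
  t=2,j=1: stock 147.0528 → up 217.6381 (V=53.1418), down 101.4664 (V=75.8229). Price 59.8388; hedge Δ=-0.1952, bond B=88.5490.
  t=2,j=2: stock 315.4176 → up 466.8180 (V=41.9726), down 217.6381 (V=53.1418). Price 44.0999; hedge Δ=-0.0448, bond B=58.2382.
  t=1,j=0: stock 99.3600 → up 147.0528 (V=59.8388), down 68.5584 (V=63.7136). Price 57.2229; hedge Δ=-0.0494, bond B=62.1277.
  t=1,j=1: stock 213.1200 → up 315.4176 (V=44.0999), down 147.0528 (V=59.8388). Price 48.2120; hedge Δ=-0.0935, bond B=68.1347.
  t=0,j=0: stock 144.0000 → up 213.1200 (V=48.2120), down 99.3600 (V=57.2229). Price 48.8653; hedge Δ=-0.0792, bond B=60.2714.
Check: Δ(0,0)·S0 + B(0,0) = 48.8653 = V0.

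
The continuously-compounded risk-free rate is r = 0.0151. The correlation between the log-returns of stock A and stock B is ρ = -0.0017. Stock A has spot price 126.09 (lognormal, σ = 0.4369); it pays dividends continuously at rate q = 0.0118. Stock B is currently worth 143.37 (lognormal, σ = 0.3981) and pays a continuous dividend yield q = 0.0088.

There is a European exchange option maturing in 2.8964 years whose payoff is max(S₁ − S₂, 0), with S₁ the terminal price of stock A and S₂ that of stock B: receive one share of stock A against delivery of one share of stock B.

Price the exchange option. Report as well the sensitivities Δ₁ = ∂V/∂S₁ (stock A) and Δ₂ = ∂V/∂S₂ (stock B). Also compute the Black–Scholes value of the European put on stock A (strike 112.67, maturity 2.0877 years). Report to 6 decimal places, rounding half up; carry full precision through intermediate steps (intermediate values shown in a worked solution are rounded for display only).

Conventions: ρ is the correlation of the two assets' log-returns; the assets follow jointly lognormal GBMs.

σ_eff = √(σ₁² + σ₂² − 2ρσ₁σ₂) = √(0.4369² + 0.3981² − 2·-0.0017·0.4369·0.3981) = 0.591571
d₁ = (ln(S₁/S₂) + (q₂ − q₁ + σ_eff²/2)T) / (σ_eff√T) = (ln(126.09/143.37) + (0.0088 − 0.0118 + 0.174978)·2.8964) / 1.006784 = 0.367194
d₂ = d₁ − σ_eff√T = 0.367194 − 1.006784 = -0.639590
N(d₁) = 0.643263,  N(d₂) = 0.261220
V = S₁·e^{−q₁T}·N(d₁) − S₂·e^{−q₂T}·N(d₂) = 78.383747 − 36.508549 = 41.875198
Δ₁ = e^{−q₁T}·N(d₁) = 0.621649;  Δ₂ = −e^{−q₂T}·N(d₂) = -0.254646
[vanilla: stock A put K=112.67]
σ√T = 0.4369·√2.0877 = 0.631271
d₁ = (ln(S/K) + (r−q+σ²/2)T) / (σ√T) = (ln(126.09/112.67) + (0.0151−0.0118+0.4369²/2)·2.0877) / 0.631271 = (0.112533 + 0.206141) / 0.631271 = 0.504813
d₂ = d₁ − σ√T = 0.504813 − 0.631271 = -0.126458
e^{−rT} = 0.968967
e^{−qT} = 0.975666
N(−d₁) = 0.306845,  N(−d₂) = 0.550315
price = K·e^{−rT}·N(−d₂) − S·e^{−qT}·N(−d₁) = 60.079902 − 37.748621 = 22.331281

exchange price = 41.875198
Δ1 = 0.621649
Δ2 = -0.254646
price(stock A put K=112.67) = 22.331281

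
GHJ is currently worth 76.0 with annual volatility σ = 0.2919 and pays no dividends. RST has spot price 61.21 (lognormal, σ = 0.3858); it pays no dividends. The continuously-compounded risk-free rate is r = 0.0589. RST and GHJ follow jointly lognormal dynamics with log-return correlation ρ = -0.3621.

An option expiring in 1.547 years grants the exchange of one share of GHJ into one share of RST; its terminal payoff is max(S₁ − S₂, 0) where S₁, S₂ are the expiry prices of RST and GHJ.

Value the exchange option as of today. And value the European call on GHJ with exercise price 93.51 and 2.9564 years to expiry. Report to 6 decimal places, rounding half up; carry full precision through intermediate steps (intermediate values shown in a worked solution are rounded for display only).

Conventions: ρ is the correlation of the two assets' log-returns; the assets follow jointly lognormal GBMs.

σ_eff = √(σ₁² + σ₂² − 2ρσ₁σ₂) = √(0.3858² + 0.2919² − 2·-0.3621·0.3858·0.2919) = 0.561786
d₁ = (ln(S₁/S₂) + (q₂ − q₁ + σ_eff²/2)T) / (σ_eff√T) = (ln(61.21/76.0) + (0.0 − 0.0 + 0.157802)·1.547) / 0.698740 = 0.039637
d₂ = d₁ − σ_eff√T = 0.039637 − 0.698740 = -0.659103
N(d₁) = 0.515809,  N(d₂) = 0.254915
V = S₁·e^{−q₁T}·N(d₁) − S₂·e^{−q₂T}·N(d₂) = 31.572661 − 19.373528 = 12.199132
[vanilla: GHJ call K=93.51]
σ√T = 0.2919·√2.9564 = 0.501898
d₁ = (ln(S/K) + (r+σ²/2)T) / (σ√T) = (ln(76.0/93.51) + (0.0589+0.2919²/2)·2.9564) / 0.501898 = (-0.207335 + 0.300083) / 0.501898 = 0.184794
d₂ = d₁ − σ√T = 0.184794 − 0.501898 = -0.317104
e^{−rT} = 0.840186
N(d₁) = 0.573305,  N(d₂) = 0.375582
price = S·N(d₁) − K·e^{−rT}·N(d₂) = 43.571160 − 29.507921 = 14.063239

exchange price = 12.199132
price(GHJ call K=93.51) = 14.063239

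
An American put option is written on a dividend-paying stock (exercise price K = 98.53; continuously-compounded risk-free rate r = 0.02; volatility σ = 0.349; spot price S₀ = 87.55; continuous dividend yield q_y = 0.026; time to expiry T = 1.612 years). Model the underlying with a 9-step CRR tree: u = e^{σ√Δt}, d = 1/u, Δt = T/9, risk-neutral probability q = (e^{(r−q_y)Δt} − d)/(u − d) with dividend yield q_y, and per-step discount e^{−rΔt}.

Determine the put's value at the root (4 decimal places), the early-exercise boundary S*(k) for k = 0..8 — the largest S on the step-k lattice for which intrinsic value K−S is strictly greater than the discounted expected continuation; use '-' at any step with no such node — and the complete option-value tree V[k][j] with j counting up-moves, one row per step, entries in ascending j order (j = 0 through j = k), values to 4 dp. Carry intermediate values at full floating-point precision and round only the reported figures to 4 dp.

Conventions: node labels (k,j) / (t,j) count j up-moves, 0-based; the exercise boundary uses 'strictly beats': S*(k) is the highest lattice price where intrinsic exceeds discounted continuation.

Δt=0.17911  u=1.15917  d=0.86269  q=0.45952  discount=0.99642
step 9 (expiry): payoffs max(K−S,0) = 75.3592 67.3962 56.6964 42.3195 23.0017 0.0000 0.0000 0.0000 0.0000 0.0000
step 8: (k=8,j=0): S=26.8588, K−S=71.6712, hold=71.4437 ⇒ V=71.6712 exercise | (k=8,j=1): S=36.0893, K−S=62.4407, hold=62.2560 ⇒ V=62.4407 exercise | (k=8,j=2): S=48.4921, K−S=50.0379, hold=49.9108 ⇒ V=50.0379 exercise | (k=8,j=3): S=65.1574, K−S=33.3726, hold=33.3230 ⇒ V=33.3726 exercise | (k=8,j=4): S=87.5500, K−S=10.9800, hold=12.3875 ⇒ V=12.3875 continue | (k=8,j=5): S=117.6383, K−S=0.0000, hold=0.0000 ⇒ V=0.0000 continue | (k=8,j=6): S=158.0669, K−S=0.0000, hold=0.0000 ⇒ V=0.0000 continue | (k=8,j=7): S=212.3897, K−S=0.0000, hold=0.0000 ⇒ V=0.0000 continue | (k=8,j=8): S=285.3815, K−S=0.0000, hold=0.0000 ⇒ V=0.0000 continue  boundary S*=65.1574
step 7: (k=7,j=0): S=31.1338, K−S=67.3962, hold=67.1885 ⇒ V=67.3962 exercise | (k=7,j=1): S=41.8336, K−S=56.6964, hold=56.5384 ⇒ V=56.6964 exercise | (k=7,j=2): S=56.2105, K−S=42.3195, hold=42.2283 ⇒ V=42.3195 exercise | (k=7,j=3): S=75.5283, K−S=23.0017, hold=23.6447 ⇒ V=23.6447 continue | (k=7,j=4): S=101.4851, K−S=0.0000, hold=6.6713 ⇒ V=6.6713 continue | (k=7,j=5): S=136.3624, K−S=0.0000, hold=0.0000 ⇒ V=0.0000 continue | (k=7,j=6): S=183.2260, K−S=0.0000, hold=0.0000 ⇒ V=0.0000 continue | (k=7,j=7): S=246.1952, K−S=0.0000, hold=0.0000 ⇒ V=0.0000 continue  boundary S*=56.2105
step 6: (k=6,j=0): S=36.0893, K−S=62.4407, hold=62.2560 ⇒ V=62.4407 exercise | (k=6,j=1): S=48.4921, K−S=50.0379, hold=49.9108 ⇒ V=50.0379 exercise | (k=6,j=2): S=65.1574, K−S=33.3726, hold=33.6174 ⇒ V=33.6174 continue | (k=6,j=3): S=87.5500, K−S=10.9800, hold=15.7884 ⇒ V=15.7884 continue | (k=6,j=4): S=117.6383, K−S=0.0000, hold=3.5928 ⇒ V=3.5928 continue | (k=6,j=5): S=158.0669, K−S=0.0000, hold=0.0000 ⇒ V=0.0000 continue | (k=6,j=6): S=212.3897, K−S=0.0000, hold=0.0000 ⇒ V=0.0000 continue  boundary S*=48.4921
step 5: (k=5,j=0): S=41.8336, K−S=56.6964, hold=56.5384 ⇒ V=56.6964 exercise | (k=5,j=1): S=56.2105, K−S=42.3195, hold=42.3404 ⇒ V=42.3404 continue | (k=5,j=2): S=75.5283, K−S=23.0017, hold=25.3338 ⇒ V=25.3338 continue | (k=5,j=3): S=101.4851, K−S=0.0000, hold=10.1479 ⇒ V=10.1479 continue | (k=5,j=4): S=136.3624, K−S=0.0000, hold=1.9349 ⇒ V=1.9349 continue | (k=5,j=5): S=183.2260, K−S=0.0000, hold=0.0000 ⇒ V=0.0000 continue  boundary S*=41.8336
step 4: (k=4,j=0): S=48.4921, K−S=50.0379, hold=49.9204 ⇒ V=50.0379 exercise | (k=4,j=1): S=65.1574, K−S=33.3726, hold=34.4021 ⇒ V=34.4021 continue | (k=4,j=2): S=87.5500, K−S=10.9800, hold=18.2899 ⇒ V=18.2899 continue | (k=4,j=3): S=117.6383, K−S=0.0000, hold=6.3511 ⇒ V=6.3511 continue | (k=4,j=4): S=158.0669, K−S=0.0000, hold=1.0420 ⇒ V=1.0420 continue  boundary S*=48.4921
step 3: (k=3,j=0): S=56.2105, K−S=42.3195, hold=42.6997 ⇒ V=42.6997 continue | (k=3,j=1): S=75.5283, K−S=23.0017, hold=26.9017 ⇒ V=26.9017 continue | (k=3,j=2): S=101.4851, K−S=0.0000, hold=12.7580 ⇒ V=12.7580 continue | (k=3,j=3): S=136.3624, K−S=0.0000, hold=3.8975 ⇒ V=3.8975 continue  boundary S*=-
step 2: (k=2,j=0): S=65.1574, K−S=33.3726, hold=35.3135 ⇒ V=35.3135 continue | (k=2,j=1): S=87.5500, K−S=10.9800, hold=20.3295 ⇒ V=20.3295 continue | (k=2,j=2): S=117.6383, K−S=0.0000, hold=8.6554 ⇒ V=8.6554 continue  boundary S*=-
step 1: (k=1,j=0): S=75.5283, K−S=23.0017, hold=28.3264 ⇒ V=28.3264 continue | (k=1,j=1): S=101.4851, K−S=0.0000, hold=14.9115 ⇒ V=14.9115 continue  boundary S*=-
step 0: (k=0,j=0): S=87.5500, K−S=10.9800, hold=22.0828 ⇒ V=22.0828 continue  boundary S*=-

price = 22.0828
boundary = - - - - 48.4921 41.8336 48.4921 56.2105 65.1574
tree:
22.0828
28.3264 14.9115
35.3135 20.3295 8.6554
42.6997 26.9017 12.7580 3.8975
50.0379 34.4021 18.2899 6.3511 1.0420
56.6964 42.3404 25.3338 10.1479 1.9349 0.0000
62.4407 50.0379 33.6174 15.7884 3.5928 0.0000 0.0000
67.3962 56.6964 42.3195 23.6447 6.6713 0.0000 0.0000 0.0000
71.6712 62.4407 50.0379 33.3726 12.3875 0.0000 0.0000 0.0000 0.0000
75.3592 67.3962 56.6964 42.3195 23.0017 0.0000 0.0000 0.0000 0.0000 0.0000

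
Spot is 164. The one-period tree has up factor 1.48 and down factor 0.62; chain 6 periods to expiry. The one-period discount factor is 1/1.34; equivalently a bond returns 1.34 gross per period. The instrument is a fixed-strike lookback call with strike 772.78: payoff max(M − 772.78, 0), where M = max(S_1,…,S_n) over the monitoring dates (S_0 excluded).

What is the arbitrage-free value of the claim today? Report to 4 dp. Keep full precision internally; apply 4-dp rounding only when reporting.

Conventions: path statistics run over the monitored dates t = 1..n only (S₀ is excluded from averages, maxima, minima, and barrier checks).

price = 61.2753

Under the martingale measure an up-move has probability p* = 0.8372; value the claim as the probability-weighted average of per-path payoffs, discounted 6 periods at R = 1.34.
Enumerate all 2^6 = 64 price paths (U = up ×1.48, D = down ×0.62); each path with k up-moves has probability p*^k·(1−p*)^(6−k).
DDDDDD: M=101.6800, payoff=0.0000, prob=0.000019
UDDDDD: M=242.7200, payoff=0.0000, prob=0.000096
DUDDDD: M=150.4864, payoff=0.0000, prob=0.000096
UUDDDD: M=359.2256, payoff=0.0000, prob=0.000492
DDUDDD: M=101.6800, payoff=0.0000, prob=0.000096
UDUDDD: M=242.7200, payoff=0.0000, prob=0.000492
DUUDDD: M=222.7199, payoff=0.0000, prob=0.000492
UUUDDD: M=531.6539, payoff=0.0000, prob=0.002532
DDDUDD: M=101.6800, payoff=0.0000, prob=0.000096
UDDUDD: M=242.7200, payoff=0.0000, prob=0.000492
DUDUDD: M=150.4864, payoff=0.0000, prob=0.000492
UUDUDD: M=359.2256, payoff=0.0000, prob=0.002532
DDUUDD: M=138.0863, payoff=0.0000, prob=0.000492
UDUUDD: M=329.6254, payoff=0.0000, prob=0.002532
DUUUDD: M=329.6254, payoff=0.0000, prob=0.002532
UUUUDD: M=786.8478, payoff=14.0678, prob=0.013020
DDDDUD: M=101.6800, payoff=0.0000, prob=0.000096
UDDDUD: M=242.7200, payoff=0.0000, prob=0.000492
DUDDUD: M=150.4864, payoff=0.0000, prob=0.000492
UUDDUD: M=359.2256, payoff=0.0000, prob=0.002532
DDUDUD: M=101.6800, payoff=0.0000, prob=0.000492
UDUDUD: M=242.7200, payoff=0.0000, prob=0.002532
DUUDUD: M=222.7199, payoff=0.0000, prob=0.002532
UUUDUD: M=531.6539, payoff=0.0000, prob=0.013020
DDDUUD: M=101.6800, payoff=0.0000, prob=0.000492
UDDUUD: M=242.7200, payoff=0.0000, prob=0.002532
DUDUUD: M=204.3678, payoff=0.0000, prob=0.002532
UUDUUD: M=487.8456, payoff=0.0000, prob=0.013020
DDUUUD: M=204.3678, payoff=0.0000, prob=0.002532
UDUUUD: M=487.8456, payoff=0.0000, prob=0.013020
DUUUUD: M=487.8456, payoff=0.0000, prob=0.013020
UUUUUD: M=1164.5347, payoff=391.7547, prob=0.066958
DDDDDU: M=101.6800, payoff=0.0000, prob=0.000096
UDDDDU: M=242.7200, payoff=0.0000, prob=0.000492
DUDDDU: M=150.4864, payoff=0.0000, prob=0.000492
UUDDDU: M=359.2256, payoff=0.0000, prob=0.002532
DDUDDU: M=101.6800, payoff=0.0000, prob=0.000492
UDUDDU: M=242.7200, payoff=0.0000, prob=0.002532
DUUDDU: M=222.7199, payoff=0.0000, prob=0.002532
UUUDDU: M=531.6539, payoff=0.0000, prob=0.013020
DDDUDU: M=101.6800, payoff=0.0000, prob=0.000492
UDDUDU: M=242.7200, payoff=0.0000, prob=0.002532
DUDUDU: M=150.4864, payoff=0.0000, prob=0.002532
UUDUDU: M=359.2256, payoff=0.0000, prob=0.013020
DDUUDU: M=138.0863, payoff=0.0000, prob=0.002532
UDUUDU: M=329.6254, payoff=0.0000, prob=0.013020
DUUUDU: M=329.6254, payoff=0.0000, prob=0.013020
UUUUDU: M=786.8478, payoff=14.0678, prob=0.066958
DDDDUU: M=101.6800, payoff=0.0000, prob=0.000492
UDDDUU: M=242.7200, payoff=0.0000, prob=0.002532
DUDDUU: M=150.4864, payoff=0.0000, prob=0.002532
UUDDUU: M=359.2256, payoff=0.0000, prob=0.013020
DDUDUU: M=126.7080, payoff=0.0000, prob=0.002532
UDUDUU: M=302.4643, payoff=0.0000, prob=0.013020
DUUDUU: M=302.4643, payoff=0.0000, prob=0.013020
UUUDUU: M=722.0115, payoff=0.0000, prob=0.066958
DDDUUU: M=126.7080, payoff=0.0000, prob=0.002532
UDDUUU: M=302.4643, payoff=0.0000, prob=0.013020
DUDUUU: M=302.4643, payoff=0.0000, prob=0.013020
UUDUUU: M=722.0115, payoff=0.0000, prob=0.066958
DDUUUU: M=302.4643, payoff=0.0000, prob=0.013020
UDUUUU: M=722.0115, payoff=0.0000, prob=0.066958
DUUUUU: M=722.0115, payoff=0.0000, prob=0.066958
UUUUUU: M=1723.5113, payoff=950.7313, prob=0.344353
Price = Σ prob·payoff / R^6 = 354.743532 / 5.789336 = 61.2753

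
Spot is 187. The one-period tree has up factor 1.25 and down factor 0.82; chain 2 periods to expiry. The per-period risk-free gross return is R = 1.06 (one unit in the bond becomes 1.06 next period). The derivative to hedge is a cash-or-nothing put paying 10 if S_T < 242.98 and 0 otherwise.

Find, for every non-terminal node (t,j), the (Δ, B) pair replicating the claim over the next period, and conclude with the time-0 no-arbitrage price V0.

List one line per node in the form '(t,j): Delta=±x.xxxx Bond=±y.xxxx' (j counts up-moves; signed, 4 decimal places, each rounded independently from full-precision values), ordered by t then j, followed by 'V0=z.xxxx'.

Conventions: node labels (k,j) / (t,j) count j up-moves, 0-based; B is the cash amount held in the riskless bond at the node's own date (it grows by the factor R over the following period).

No-arbitrage ⇒ martingale measure with p* = (R−d)/(u−d) = 0.5581.
Payoffs at expiry: V(2,0)=10.0000, V(2,1)=10.0000, V(2,2)=0.0000
  t=1,j=0: stock 153.3400 → up 191.6750 (V=10.0000), down 125.7388 (V=10.0000). Price 9.4340; hedge Δ=0.0000, bond B=9.4340.
  t=1,j=1: stock 233.7500 → up 292.1875 (V=0.0000), down 191.6750 (V=10.0000). Price 4.1685; hedge Δ=-0.0995, bond B=27.4243.
  t=0,j=0: stock 187.0000 → up 233.7500 (V=4.1685), down 153.3400 (V=9.4340). Price 6.1274; hedge Δ=-0.0655, bond B=18.3727.
Check: Δ(0,0)·S0 + B(0,0) = 6.1274 = V0.

(0,0): Delta=-0.0655 Bond=18.3727
(1,0): Delta=0.0000 Bond=9.4340
(1,1): Delta=-0.0995 Bond=27.4243
V0=6.1274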